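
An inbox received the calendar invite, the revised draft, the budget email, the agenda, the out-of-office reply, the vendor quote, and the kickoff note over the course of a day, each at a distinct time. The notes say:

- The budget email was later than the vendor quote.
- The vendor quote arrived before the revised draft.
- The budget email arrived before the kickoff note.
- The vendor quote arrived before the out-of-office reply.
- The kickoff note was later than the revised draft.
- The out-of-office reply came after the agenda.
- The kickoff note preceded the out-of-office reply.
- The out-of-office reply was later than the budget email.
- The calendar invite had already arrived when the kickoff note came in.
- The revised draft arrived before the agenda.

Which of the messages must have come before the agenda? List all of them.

Directly stated before the agenda: the revised draft.
The vendor quote reaches the agenda via the vendor quote → the revised draft → the agenda.
No chain forces the kickoff note (or any of the others) ahead of the agenda.

the revised draft, the vendor quote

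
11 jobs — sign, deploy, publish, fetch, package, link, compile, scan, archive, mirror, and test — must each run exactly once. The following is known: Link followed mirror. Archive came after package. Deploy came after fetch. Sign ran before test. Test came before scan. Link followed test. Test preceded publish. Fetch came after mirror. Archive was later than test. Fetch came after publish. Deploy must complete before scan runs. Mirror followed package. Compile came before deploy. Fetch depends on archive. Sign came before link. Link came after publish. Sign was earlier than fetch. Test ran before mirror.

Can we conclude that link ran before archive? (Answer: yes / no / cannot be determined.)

No chain of stated constraints runs from link to archive, and none runs from archive to link either.
So the relative order of link and archive is not fixed by the given facts.

cannot be determined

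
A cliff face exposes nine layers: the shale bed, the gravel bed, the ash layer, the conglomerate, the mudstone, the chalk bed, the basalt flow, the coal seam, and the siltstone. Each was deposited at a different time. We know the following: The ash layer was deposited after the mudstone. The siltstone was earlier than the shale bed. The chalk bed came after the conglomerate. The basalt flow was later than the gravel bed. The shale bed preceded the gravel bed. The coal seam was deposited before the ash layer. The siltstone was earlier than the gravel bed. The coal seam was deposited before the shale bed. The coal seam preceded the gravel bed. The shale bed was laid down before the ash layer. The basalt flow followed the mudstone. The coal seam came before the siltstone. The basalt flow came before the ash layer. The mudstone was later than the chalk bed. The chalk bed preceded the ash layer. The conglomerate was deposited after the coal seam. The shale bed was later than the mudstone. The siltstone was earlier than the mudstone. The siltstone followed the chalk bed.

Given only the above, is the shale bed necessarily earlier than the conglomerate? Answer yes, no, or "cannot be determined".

Tracing the constraints gives the conglomerate → the chalk bed → the siltstone → the shale bed, so the conglomerate must come before the shale bed.
That means the shale bed cannot be before the conglomerate.

no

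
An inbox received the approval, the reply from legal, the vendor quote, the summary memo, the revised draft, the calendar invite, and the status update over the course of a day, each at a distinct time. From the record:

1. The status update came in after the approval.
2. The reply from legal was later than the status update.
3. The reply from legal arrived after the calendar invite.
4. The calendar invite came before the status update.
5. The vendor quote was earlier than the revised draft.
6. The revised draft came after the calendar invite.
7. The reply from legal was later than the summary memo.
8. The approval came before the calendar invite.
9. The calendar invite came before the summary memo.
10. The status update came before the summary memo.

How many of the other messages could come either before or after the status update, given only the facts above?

Forced before the status update: the approval and the calendar invite; forced after the status update: the reply from legal and the summary memo.
That leaves the revised draft and the vendor quote with no forced order relative to the status update — 2.

2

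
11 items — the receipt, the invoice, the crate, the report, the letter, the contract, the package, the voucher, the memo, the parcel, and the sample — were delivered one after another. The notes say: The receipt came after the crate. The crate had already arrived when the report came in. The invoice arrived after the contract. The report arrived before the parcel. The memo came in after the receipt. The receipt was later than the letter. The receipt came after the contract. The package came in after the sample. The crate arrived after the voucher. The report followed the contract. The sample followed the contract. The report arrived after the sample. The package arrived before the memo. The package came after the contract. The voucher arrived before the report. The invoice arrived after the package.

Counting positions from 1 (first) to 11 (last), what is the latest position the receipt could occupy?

10

The receipt must come before the memo — 1 item forced after it.
Everything else can be placed before the receipt in some valid order, so the receipt can sit as late as position 11 − 1 = 10.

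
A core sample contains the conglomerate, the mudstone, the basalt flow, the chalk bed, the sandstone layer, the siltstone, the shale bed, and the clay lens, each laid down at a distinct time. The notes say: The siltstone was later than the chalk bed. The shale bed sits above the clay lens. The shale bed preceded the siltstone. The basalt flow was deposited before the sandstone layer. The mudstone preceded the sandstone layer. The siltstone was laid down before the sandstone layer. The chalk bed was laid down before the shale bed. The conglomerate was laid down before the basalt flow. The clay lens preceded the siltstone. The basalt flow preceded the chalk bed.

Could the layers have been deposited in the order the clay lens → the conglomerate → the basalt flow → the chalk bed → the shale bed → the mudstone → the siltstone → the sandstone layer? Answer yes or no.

Check each stated constraint against the proposed order — e.g. the basalt flow is ahead of the sandstone layer; the clay lens is ahead of the siltstone. Every pair is in the required order; nothing is violated.

yes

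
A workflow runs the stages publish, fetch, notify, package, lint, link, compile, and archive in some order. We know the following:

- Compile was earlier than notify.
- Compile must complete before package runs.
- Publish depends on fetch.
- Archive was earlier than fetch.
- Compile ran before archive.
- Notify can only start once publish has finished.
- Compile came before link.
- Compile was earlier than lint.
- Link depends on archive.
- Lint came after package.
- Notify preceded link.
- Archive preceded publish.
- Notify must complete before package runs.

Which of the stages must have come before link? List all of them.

Directly stated before link: archive, compile, and notify.
Fetch reaches link via fetch → publish → notify → link.
Publish reaches link via publish → notify → link.

archive, compile, fetch, notify, publish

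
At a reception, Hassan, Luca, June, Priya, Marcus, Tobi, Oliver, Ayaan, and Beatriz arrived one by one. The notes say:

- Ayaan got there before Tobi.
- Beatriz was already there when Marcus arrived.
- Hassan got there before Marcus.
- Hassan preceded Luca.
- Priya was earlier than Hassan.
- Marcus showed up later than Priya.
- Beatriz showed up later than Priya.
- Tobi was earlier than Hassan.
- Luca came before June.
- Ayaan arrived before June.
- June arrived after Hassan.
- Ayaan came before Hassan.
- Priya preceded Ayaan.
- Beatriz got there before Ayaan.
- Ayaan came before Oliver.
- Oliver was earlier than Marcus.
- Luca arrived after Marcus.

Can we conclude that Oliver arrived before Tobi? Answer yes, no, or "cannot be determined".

No chain of stated constraints runs from Oliver to Tobi, and none runs from Tobi to Oliver either.
So the relative order of Oliver and Tobi is not fixed by the given facts.

cannot be determined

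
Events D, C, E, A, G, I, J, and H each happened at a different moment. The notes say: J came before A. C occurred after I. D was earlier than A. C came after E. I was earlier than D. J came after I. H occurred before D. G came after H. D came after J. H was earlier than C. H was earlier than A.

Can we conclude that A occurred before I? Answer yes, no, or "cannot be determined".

Tracing the constraints gives I → D → A, so I must come before A.
That means A cannot be before I.

no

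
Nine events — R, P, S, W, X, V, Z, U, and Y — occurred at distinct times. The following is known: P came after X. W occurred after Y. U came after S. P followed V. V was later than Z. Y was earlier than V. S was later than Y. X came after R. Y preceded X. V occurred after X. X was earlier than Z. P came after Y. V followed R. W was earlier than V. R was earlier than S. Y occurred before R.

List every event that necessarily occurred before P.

Directly stated before P: V, X, and Y.
R reaches P via R → V → P.
W reaches P via W → V → P.
Z reaches P via Z → V → P.

R, V, W, X, Y, Z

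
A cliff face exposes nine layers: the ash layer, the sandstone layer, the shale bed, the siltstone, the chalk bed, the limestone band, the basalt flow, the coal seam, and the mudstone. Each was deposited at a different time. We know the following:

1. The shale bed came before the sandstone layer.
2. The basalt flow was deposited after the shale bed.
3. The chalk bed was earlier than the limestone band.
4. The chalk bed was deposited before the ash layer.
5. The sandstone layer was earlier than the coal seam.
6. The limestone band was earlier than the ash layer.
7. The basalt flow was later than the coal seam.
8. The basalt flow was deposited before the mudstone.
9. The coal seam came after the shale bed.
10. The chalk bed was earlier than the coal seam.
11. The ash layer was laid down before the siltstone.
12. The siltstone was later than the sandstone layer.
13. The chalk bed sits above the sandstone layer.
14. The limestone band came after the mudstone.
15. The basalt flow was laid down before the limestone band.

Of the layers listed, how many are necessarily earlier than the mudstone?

Directly stated before the mudstone: the basalt flow.
The chalk bed reaches the mudstone via the chalk bed → the coal seam → the basalt flow → the mudstone.
The coal seam reaches the mudstone via the coal seam → the basalt flow → the mudstone.
The sandstone layer reaches the mudstone via the sandstone layer → the coal seam → the basalt flow → the mudstone.
Likewise the shale bed reaches the mudstone by chaining the stated constraints.
That's the basalt flow, the chalk bed, the coal seam, the sandstone layer, and the shale bed — 5 in all.

5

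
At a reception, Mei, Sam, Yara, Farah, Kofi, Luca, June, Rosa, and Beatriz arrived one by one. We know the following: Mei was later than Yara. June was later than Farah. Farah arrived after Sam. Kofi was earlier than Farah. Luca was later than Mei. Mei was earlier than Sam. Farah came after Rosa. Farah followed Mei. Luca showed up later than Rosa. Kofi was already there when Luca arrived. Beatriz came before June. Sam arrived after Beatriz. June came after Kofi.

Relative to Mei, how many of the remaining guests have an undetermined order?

Forced before Mei: Yara; forced after Mei: Farah, June, Luca, and Sam.
That leaves Beatriz, Kofi, and Rosa with no forced order relative to Mei — 3.

3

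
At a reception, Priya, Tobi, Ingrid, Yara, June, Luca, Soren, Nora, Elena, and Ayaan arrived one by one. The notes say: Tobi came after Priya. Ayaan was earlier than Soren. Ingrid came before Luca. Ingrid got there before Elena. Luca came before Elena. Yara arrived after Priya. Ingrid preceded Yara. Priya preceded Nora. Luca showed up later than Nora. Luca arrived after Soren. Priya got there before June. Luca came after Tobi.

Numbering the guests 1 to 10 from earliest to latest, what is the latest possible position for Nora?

Nora must come before Elena and Luca — 2 guests forced after them.
Everything else can be placed before Nora in some valid order, so Nora can sit as late as position 10 − 2 = 8.

8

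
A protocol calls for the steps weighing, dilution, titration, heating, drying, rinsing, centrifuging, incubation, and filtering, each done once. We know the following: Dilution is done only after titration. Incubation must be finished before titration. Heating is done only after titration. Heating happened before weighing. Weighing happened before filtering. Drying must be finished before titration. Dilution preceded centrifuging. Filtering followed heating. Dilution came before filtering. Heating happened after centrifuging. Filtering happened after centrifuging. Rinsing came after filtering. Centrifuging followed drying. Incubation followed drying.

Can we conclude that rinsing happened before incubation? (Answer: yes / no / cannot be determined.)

Tracing the constraints gives incubation → titration → dilution → filtering → rinsing, so incubation must come before rinsing.
That means rinsing cannot be before incubation.

no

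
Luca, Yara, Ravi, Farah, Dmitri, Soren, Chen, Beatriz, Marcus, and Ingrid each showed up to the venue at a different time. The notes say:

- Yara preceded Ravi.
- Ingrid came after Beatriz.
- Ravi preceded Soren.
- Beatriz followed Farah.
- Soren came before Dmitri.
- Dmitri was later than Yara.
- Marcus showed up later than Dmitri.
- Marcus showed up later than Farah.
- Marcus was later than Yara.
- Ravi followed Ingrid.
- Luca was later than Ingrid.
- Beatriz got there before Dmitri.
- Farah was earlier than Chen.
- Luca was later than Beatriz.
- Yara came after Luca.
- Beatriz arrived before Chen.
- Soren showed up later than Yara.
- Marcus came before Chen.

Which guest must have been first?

Farah

Farah has a chain of constraints placing them before every other guest, so Farah must be first.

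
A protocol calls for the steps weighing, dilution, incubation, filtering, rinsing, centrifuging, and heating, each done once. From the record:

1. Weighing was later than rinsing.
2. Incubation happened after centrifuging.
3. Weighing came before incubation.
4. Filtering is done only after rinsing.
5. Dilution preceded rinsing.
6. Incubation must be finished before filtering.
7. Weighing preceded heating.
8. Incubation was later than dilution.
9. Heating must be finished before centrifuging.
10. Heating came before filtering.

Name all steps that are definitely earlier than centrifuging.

dilution, heating, rinsing, weighing

Directly stated before centrifuging: heating.
Dilution reaches centrifuging via dilution → rinsing → weighing → heating → centrifuging.
Rinsing reaches centrifuging via rinsing → weighing → heating → centrifuging.
Weighing reaches centrifuging via weighing → heating → centrifuging.
No chain forces filtering (or any of the others) ahead of centrifuging.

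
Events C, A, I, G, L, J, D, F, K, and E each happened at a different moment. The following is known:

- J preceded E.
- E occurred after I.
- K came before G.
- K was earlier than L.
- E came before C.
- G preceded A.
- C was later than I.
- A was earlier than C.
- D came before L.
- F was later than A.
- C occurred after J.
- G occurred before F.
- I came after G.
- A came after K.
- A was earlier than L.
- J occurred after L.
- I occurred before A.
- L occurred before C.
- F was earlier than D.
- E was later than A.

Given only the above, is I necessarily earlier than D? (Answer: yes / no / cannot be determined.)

yes

Chain the constraints: I → A → F → D. Each link is directly stated, so I comes before D.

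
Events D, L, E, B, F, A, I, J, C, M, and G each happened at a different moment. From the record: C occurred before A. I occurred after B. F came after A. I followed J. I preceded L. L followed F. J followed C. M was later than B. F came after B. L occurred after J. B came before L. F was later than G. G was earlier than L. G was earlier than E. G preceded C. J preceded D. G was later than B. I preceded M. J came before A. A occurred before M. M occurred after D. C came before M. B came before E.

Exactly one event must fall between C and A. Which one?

Tracing the constraints gives C → J → A, so J sits after C and before A.
No other event is forced both after C and before A.

J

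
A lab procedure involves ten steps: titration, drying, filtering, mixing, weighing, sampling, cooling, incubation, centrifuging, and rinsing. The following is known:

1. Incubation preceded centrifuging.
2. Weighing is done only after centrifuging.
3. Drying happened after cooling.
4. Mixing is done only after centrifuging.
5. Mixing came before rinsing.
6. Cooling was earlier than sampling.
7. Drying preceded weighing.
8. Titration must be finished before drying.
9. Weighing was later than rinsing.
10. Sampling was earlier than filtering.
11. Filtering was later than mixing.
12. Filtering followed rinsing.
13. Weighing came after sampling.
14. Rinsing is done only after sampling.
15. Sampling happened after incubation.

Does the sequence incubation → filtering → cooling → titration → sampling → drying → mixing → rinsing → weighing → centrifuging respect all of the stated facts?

no

The constraints require centrifuging before mixing, but in the proposed sequence mixing appears ahead of centrifuging. That one violation is enough.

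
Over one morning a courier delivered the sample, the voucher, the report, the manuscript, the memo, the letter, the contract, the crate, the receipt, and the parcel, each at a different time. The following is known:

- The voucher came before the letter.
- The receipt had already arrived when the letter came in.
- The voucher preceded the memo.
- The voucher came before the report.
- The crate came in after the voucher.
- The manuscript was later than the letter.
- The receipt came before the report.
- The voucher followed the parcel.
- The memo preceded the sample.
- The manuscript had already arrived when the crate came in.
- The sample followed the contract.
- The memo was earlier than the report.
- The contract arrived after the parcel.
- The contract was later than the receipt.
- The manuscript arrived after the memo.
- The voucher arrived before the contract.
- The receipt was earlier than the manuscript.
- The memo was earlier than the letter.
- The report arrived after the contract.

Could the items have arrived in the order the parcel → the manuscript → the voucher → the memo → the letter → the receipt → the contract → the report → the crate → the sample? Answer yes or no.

The constraints require the receipt before the manuscript, but in the proposed sequence the manuscript appears ahead of the receipt. That one violation is enough.

no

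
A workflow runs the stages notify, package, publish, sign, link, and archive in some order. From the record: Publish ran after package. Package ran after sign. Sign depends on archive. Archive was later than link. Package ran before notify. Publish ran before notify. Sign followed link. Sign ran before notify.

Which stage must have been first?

link

Link has a chain of constraints placing it before every other stage, so link must be first.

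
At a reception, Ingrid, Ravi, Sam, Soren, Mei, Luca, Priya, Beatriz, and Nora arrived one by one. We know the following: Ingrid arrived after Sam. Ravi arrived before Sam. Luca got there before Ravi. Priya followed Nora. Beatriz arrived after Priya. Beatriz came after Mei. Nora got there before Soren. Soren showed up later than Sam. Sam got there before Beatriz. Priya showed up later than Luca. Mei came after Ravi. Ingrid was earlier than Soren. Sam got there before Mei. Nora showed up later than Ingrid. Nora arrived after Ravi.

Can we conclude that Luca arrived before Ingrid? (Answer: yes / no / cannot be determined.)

yes

Chain the constraints: Luca → Ravi → Sam → Ingrid. Each link is directly stated, so Luca comes before Ingrid.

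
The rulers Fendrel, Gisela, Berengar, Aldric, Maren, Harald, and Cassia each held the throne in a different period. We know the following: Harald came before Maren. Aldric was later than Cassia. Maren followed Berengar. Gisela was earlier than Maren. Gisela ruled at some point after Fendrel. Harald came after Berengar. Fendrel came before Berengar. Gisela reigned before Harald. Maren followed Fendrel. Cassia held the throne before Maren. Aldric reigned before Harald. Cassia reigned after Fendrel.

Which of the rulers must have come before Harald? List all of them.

Directly stated before Harald: Aldric, Berengar, and Gisela.
Cassia reaches Harald via Cassia → Aldric → Harald.
Fendrel reaches Harald via Fendrel → Berengar → Harald.
No chain forces Maren ahead of Harald.

Aldric, Berengar, Cassia, Fendrel, Gisela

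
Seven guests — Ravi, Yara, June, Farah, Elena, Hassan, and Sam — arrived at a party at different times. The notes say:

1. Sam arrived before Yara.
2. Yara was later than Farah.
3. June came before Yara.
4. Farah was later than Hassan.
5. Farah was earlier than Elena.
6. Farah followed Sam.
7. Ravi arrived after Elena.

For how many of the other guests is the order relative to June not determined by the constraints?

Forced after June: Yara.
That leaves Elena, Farah, Hassan, Ravi, and Sam with no forced order relative to June — 5.

5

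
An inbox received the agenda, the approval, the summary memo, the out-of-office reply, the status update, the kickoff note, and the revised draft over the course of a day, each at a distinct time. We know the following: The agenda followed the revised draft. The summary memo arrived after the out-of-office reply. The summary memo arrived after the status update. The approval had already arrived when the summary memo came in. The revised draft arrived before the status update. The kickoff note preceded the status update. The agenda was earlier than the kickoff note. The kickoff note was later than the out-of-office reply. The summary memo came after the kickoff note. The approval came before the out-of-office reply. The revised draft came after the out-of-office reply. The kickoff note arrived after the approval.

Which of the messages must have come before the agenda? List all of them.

the approval, the out-of-office reply, the revised draft

Directly stated before the agenda: the revised draft.
The approval reaches the agenda via the approval → the out-of-office reply → the revised draft → the agenda.
The out-of-office reply reaches the agenda via the out-of-office reply → the revised draft → the agenda.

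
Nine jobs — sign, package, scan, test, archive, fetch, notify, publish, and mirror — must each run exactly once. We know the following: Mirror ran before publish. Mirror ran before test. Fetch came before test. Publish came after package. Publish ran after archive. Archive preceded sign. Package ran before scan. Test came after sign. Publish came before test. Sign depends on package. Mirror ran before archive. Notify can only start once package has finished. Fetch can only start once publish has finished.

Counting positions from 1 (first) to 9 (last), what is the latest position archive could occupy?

5

Archive must come before fetch, publish, sign, and test — 4 stages forced after it.
Everything else can be placed before archive in some valid order, so archive can sit as late as position 9 − 4 = 5.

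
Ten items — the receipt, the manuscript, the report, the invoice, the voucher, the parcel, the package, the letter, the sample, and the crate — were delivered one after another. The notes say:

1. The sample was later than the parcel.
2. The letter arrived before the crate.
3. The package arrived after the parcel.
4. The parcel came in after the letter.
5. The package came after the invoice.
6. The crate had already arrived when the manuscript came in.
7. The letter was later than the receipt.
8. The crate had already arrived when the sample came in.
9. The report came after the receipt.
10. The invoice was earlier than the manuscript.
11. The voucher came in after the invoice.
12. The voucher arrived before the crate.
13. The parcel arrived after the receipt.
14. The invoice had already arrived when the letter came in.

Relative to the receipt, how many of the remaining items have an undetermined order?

2

Forced after the receipt: the crate, the letter, the manuscript, the package, the parcel, the report, and the sample.
That leaves the invoice and the voucher with no forced order relative to the receipt — 2.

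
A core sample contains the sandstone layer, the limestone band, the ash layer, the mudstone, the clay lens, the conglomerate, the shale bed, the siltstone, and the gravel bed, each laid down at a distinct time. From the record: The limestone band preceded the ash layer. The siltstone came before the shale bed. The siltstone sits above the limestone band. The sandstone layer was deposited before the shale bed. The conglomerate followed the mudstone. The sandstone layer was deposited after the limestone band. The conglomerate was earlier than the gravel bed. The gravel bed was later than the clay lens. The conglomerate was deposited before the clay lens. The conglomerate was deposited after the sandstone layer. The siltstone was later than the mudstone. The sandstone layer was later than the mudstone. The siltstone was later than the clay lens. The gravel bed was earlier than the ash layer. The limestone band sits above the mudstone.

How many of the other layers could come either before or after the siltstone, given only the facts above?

Forced before the siltstone: the clay lens, the conglomerate, the limestone band, the mudstone, and the sandstone layer; forced after the siltstone: the shale bed.
That leaves the ash layer and the gravel bed with no forced order relative to the siltstone — 2.

2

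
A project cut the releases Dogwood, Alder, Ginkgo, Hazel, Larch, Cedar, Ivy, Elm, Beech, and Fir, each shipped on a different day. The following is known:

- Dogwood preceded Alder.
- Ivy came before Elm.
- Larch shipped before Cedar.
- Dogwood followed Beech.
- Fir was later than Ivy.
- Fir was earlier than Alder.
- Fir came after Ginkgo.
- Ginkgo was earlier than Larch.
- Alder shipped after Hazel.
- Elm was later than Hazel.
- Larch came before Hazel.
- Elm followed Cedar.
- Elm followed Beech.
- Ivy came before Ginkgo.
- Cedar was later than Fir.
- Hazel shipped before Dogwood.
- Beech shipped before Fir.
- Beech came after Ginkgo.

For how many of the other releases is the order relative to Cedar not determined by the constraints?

3

Forced before Cedar: Beech, Fir, Ginkgo, Ivy, and Larch; forced after Cedar: Elm.
That leaves Alder, Dogwood, and Hazel with no forced order relative to Cedar — 3.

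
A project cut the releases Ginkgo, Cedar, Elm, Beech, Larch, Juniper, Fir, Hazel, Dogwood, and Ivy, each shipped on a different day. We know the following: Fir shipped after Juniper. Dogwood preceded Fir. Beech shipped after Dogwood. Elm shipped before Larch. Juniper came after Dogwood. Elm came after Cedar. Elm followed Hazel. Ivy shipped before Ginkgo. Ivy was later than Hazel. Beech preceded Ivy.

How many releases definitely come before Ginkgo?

4

Directly stated before Ginkgo: Ivy.
Beech reaches Ginkgo via Beech → Ivy → Ginkgo.
Dogwood reaches Ginkgo via Dogwood → Beech → Ivy → Ginkgo.
Hazel reaches Ginkgo via Hazel → Ivy → Ginkgo.
No chain forces Larch (or any of the others) ahead of Ginkgo.
That's Beech, Dogwood, Hazel, and Ivy — 4 in all.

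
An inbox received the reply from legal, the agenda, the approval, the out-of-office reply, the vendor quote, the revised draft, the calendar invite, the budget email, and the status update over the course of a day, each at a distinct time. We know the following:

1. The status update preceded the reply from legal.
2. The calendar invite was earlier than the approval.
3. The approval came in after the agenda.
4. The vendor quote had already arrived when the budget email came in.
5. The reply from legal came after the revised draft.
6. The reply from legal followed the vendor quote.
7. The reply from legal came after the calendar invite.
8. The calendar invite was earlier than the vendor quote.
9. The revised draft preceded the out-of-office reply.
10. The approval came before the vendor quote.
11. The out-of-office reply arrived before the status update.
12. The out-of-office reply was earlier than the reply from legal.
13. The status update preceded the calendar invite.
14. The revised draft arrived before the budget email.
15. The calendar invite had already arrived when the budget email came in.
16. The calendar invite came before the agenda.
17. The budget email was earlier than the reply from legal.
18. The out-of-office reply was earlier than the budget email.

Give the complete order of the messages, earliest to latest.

The constraints fix every adjacent pair, so only one ordering works:
the revised draft → the out-of-office reply → the status update → the calendar invite → the agenda → the approval → the vendor quote → the budget email → the reply from legal.

the revised draft, the out-of-office reply, the status update, the calendar invite, the agenda, the approval, the vendor quote, the budget email, the reply from legal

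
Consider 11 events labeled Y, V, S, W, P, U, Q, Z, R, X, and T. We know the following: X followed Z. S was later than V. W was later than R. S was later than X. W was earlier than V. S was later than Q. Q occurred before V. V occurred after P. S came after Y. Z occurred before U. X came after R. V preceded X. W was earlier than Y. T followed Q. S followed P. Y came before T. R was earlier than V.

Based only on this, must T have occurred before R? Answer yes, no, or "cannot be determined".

Tracing the constraints gives R → W → Y → T, so R must come before T.
That means T cannot be before R.

no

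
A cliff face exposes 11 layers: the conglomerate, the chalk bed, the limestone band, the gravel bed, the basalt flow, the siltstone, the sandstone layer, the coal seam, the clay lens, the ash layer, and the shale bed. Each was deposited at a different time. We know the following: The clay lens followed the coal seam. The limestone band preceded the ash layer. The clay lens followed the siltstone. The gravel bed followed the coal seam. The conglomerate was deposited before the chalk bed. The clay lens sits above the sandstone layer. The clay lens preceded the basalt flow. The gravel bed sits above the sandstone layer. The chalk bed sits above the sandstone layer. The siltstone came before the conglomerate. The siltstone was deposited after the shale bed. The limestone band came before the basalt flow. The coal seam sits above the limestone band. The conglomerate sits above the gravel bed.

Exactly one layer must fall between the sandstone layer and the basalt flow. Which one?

Tracing the constraints gives the sandstone layer → the clay lens → the basalt flow, so the clay lens sits after the sandstone layer and before the basalt flow.
No other layer is forced both after the sandstone layer and before the basalt flow.

the clay lens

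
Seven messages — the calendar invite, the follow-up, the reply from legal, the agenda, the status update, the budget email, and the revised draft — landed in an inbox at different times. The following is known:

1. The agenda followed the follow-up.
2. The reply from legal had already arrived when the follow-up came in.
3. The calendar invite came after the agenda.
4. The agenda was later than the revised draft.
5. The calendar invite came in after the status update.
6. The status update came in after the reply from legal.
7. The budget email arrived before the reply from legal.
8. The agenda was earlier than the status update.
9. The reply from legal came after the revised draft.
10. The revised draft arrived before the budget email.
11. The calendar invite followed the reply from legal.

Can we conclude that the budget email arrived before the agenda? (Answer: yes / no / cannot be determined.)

Chain the constraints: the budget email → the reply from legal → the follow-up → the agenda. Each link is directly stated, so the budget email comes before the agenda.

yes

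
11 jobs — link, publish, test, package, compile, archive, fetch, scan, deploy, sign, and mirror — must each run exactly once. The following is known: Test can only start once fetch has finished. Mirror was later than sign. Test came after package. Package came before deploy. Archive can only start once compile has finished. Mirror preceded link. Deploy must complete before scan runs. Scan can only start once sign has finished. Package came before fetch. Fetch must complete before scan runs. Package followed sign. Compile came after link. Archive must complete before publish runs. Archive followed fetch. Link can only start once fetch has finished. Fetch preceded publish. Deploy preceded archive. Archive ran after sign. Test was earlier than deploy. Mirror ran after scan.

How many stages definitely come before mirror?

6

Directly stated before mirror: scan and sign.
Deploy reaches mirror via deploy → scan → mirror.
Fetch reaches mirror via fetch → scan → mirror.
Package reaches mirror via package → fetch → scan → mirror.
Likewise test reaches mirror by chaining the stated constraints.
That's deploy, fetch, package, scan, sign, and test — 6 in all.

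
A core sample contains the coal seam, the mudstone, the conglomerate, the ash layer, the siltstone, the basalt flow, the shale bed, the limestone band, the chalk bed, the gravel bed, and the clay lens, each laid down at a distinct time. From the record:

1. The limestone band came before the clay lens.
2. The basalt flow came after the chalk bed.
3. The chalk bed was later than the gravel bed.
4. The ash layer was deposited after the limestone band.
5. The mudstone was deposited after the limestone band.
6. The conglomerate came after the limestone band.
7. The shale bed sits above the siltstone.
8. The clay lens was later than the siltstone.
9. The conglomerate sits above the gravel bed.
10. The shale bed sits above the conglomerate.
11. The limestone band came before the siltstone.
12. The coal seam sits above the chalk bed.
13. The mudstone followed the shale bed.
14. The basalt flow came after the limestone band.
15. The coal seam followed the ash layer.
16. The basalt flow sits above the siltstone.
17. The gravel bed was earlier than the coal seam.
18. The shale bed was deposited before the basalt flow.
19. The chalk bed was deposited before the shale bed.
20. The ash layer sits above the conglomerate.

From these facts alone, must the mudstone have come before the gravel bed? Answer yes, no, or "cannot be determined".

Tracing the constraints gives the gravel bed → the chalk bed → the shale bed → the mudstone, so the gravel bed must come before the mudstone.
That means the mudstone cannot be before the gravel bed.

no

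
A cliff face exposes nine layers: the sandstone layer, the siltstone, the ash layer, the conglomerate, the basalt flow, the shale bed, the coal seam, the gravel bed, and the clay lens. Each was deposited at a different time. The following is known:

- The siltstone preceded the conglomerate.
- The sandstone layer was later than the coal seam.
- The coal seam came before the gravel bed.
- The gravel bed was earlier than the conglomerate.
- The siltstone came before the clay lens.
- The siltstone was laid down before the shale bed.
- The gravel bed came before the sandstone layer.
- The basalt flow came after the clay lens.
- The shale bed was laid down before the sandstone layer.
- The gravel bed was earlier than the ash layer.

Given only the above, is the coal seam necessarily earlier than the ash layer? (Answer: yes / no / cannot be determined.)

yes

Chain the constraints: the coal seam → the gravel bed → the ash layer. Each link is directly stated, so the coal seam comes before the ash layer.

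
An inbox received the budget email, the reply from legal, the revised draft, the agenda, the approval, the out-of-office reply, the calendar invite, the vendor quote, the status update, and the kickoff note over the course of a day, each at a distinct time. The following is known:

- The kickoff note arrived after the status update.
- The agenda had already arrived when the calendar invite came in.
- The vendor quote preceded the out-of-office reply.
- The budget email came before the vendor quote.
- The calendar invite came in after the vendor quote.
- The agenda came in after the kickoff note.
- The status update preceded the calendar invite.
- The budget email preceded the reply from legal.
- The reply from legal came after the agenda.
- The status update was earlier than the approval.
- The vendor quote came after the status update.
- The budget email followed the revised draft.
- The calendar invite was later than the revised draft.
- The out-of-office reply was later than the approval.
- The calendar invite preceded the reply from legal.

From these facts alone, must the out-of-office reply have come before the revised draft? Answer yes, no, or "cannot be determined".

Tracing the constraints gives the revised draft → the budget email → the vendor quote → the out-of-office reply, so the revised draft must come before the out-of-office reply.
That means the out-of-office reply cannot be before the revised draft.

no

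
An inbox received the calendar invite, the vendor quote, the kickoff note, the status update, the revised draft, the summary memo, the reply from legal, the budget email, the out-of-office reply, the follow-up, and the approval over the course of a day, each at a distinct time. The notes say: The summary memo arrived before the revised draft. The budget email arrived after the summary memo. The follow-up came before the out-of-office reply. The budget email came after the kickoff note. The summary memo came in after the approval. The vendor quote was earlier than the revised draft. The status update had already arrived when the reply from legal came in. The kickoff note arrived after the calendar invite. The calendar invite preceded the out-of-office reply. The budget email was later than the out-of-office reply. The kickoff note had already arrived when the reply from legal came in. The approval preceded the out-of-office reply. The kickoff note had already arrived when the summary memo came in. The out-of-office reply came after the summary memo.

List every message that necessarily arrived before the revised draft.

Directly stated before the revised draft: the summary memo and the vendor quote.
The approval reaches the revised draft via the approval → the summary memo → the revised draft.
The calendar invite reaches the revised draft via the calendar invite → the kickoff note → the summary memo → the revised draft.
The kickoff note reaches the revised draft via the kickoff note → the summary memo → the revised draft.
No chain forces the status update (or any of the others) ahead of the revised draft.

the approval, the calendar invite, the kickoff note, the summary memo, the vendor quote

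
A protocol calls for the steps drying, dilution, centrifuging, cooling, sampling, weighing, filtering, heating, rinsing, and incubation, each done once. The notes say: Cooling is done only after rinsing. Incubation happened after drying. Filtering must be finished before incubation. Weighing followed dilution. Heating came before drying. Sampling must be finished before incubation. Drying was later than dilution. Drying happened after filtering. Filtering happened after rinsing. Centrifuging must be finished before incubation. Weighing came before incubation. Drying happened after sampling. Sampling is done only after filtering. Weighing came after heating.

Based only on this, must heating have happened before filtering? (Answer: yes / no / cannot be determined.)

cannot be determined

No chain of stated constraints runs from heating to filtering, and none runs from filtering to heating either.
So the relative order of heating and filtering is not fixed by the given facts.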